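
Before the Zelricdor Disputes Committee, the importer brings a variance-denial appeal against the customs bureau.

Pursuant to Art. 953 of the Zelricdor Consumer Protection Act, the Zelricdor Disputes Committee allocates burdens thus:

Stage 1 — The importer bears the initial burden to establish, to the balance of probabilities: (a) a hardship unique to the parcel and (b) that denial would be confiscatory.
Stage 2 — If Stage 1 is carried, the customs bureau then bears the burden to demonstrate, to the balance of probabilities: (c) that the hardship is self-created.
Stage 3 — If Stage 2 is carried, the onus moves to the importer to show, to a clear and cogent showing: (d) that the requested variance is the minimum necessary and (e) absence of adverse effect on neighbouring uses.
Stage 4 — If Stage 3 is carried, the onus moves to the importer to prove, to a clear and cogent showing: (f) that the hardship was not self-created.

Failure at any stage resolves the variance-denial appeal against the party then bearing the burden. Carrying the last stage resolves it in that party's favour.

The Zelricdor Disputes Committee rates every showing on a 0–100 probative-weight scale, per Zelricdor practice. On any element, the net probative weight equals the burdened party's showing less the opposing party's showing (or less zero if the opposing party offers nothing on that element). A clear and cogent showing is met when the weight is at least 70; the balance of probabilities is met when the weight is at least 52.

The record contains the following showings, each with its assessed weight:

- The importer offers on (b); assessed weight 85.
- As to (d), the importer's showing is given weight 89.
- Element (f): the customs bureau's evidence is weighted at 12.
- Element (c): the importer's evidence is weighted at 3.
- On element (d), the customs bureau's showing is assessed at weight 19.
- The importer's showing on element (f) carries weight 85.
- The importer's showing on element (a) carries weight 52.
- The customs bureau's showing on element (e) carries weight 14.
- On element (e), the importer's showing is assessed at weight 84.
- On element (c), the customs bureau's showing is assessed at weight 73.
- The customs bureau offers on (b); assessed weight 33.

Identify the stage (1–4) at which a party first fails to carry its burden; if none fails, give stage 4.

Stage 1 — burden on importer; standard: the balance of probabilities (weight is at least 52).
    (a): 52 ≥ 52 [met]
    (b): 85 − 33 = 52 ≥ 52 [met]
  All elements met. The burden passes to the customs bureau.
Stage 2 — burden on customs bureau; standard: the balance of probabilities (weight is at least 52).
    (c): 73 − 3 = 70 ≥ 52 [met]
  All elements met. The burden passes to the importer.
Stage 3 — burden on importer; standard: a clear and cogent showing (weight is at least 70).
    (d): 89 − 19 = 70 ≥ 70 [met]
    (e): 84 − 14 = 70 ≥ 70 [met]
  Stage 3 is satisfied; the importer continues to bear the burden.
Stage 4 — burden on importer; standard: a clear and cogent showing (weight is at least 70).
    (f): 85 − 12 = 73 ≥ 70 [met]
  Stage 4 carried; the final stage is satisfied.
With every stage satisfied, the importer prevails.

stage 4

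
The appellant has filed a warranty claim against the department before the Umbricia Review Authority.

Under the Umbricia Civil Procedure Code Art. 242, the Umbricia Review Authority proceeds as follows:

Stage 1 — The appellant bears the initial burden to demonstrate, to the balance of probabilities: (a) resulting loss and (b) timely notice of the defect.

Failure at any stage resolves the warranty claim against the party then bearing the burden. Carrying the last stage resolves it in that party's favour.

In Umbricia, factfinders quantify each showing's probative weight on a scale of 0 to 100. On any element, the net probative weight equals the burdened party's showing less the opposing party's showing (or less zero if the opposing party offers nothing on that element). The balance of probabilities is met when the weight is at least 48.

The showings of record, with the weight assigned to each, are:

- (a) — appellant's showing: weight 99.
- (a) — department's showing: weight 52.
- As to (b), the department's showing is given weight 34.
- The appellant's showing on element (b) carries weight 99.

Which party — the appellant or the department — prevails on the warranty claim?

Stage 1 — burden on appellant; standard: the balance of probabilities (weight is at least 48).
    (a): 99 − 52 = 47 < 48 [not met]
    (b): 99 − 34 = 65 ≥ 48 [met]
  The appellant does not carry Stage 1.
The analysis ends at Stage 1; the department prevails.

department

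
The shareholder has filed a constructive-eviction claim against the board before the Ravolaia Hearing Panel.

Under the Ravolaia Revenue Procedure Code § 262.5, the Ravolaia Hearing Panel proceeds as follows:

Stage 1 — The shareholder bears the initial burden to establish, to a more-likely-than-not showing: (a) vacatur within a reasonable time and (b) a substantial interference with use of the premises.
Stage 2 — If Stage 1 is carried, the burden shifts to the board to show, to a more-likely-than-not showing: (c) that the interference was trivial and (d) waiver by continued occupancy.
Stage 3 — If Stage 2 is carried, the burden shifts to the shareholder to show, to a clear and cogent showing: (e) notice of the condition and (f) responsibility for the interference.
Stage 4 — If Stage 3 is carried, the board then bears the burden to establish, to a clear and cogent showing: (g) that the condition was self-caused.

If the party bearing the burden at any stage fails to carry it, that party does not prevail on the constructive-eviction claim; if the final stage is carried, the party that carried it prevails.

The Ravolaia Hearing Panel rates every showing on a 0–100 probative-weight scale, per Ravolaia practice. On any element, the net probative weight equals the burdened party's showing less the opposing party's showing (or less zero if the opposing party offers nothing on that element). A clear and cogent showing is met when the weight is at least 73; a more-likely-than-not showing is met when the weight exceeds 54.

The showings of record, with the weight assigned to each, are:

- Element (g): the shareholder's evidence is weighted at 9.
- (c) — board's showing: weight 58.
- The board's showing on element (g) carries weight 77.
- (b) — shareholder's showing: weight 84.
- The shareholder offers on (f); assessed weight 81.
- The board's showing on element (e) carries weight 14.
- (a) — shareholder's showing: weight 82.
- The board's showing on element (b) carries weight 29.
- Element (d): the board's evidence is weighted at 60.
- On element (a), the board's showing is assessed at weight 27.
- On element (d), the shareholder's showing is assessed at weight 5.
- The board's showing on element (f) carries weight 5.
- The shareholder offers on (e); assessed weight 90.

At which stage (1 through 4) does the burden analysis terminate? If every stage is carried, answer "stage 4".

stage 4

Stage 1 (shareholder, a more-likely-than-not showing, weight exceeds 54): (a) net 82−27=55 > 54 — meets; (b) net 84−29=55 > 54 — meets.
  The shareholder carries Stage 1; the board now bears the burden.
Stage 2 (board, a more-likely-than-not showing, weight exceeds 54): (c) 58 > 54 — meets; (d) net 60−5=55 > 54 — meets.
  The board carries Stage 2; the shareholder now bears the burden.
Stage 3 (shareholder, a clear and cogent showing, weight is at least 73): (e) net 90−14=76 ≥ 73 — meets; (f) net 81−5=76 ≥ 73 — meets.
  All elements met. The burden passes to the board.
Stage 4 (board, a clear and cogent showing, weight is at least 73): (g) net 77−9=68 < 73 — fails.
  Not every element is met, so the board fails to carry Stage 4.
So the shareholder prevails.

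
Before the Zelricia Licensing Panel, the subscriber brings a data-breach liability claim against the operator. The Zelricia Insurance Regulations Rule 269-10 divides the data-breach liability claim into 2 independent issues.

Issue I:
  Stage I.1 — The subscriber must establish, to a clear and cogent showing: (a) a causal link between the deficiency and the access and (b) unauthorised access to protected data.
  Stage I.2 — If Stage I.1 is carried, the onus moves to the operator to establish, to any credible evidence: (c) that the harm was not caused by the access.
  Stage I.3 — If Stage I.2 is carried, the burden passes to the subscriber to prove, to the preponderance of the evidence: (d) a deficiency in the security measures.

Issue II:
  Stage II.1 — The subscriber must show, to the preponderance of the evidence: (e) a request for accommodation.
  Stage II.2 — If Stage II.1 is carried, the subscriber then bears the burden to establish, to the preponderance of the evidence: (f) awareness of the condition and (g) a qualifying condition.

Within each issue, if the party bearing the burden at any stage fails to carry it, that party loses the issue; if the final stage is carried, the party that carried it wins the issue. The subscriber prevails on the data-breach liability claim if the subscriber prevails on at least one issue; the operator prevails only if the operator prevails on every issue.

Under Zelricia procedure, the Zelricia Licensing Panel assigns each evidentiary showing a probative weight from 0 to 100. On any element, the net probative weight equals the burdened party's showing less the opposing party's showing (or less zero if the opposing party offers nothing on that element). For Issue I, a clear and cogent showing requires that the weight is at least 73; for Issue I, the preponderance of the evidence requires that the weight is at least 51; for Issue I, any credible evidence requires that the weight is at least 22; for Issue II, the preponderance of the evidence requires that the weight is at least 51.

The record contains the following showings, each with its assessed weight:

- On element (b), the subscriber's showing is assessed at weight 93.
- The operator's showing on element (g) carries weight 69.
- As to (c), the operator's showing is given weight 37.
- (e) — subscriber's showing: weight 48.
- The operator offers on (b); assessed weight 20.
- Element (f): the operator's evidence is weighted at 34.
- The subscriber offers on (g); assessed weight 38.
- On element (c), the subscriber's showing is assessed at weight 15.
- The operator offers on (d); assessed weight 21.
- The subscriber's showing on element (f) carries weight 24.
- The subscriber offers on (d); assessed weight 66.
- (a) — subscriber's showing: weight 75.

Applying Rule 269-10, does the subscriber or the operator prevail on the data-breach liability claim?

— Issue I —
Stage I.1 — burden on subscriber; standard: a clear and cogent showing (weight is at least 73).
    (a): 75 ≥ 73 [met]
    (b): 93 − 20 = 73 ≥ 73 [met]
  The subscriber carries Stage I.1; the operator now bears the burden.
Stage I.2 — burden on operator; standard: any credible evidence (weight is at least 22).
    (c): 37 − 15 = 22 ≥ 22 [met]
  The operator carries Stage I.2; the subscriber now bears the burden.
Stage I.3 — burden on subscriber; standard: the preponderance of the evidence (weight is at least 51).
    (d): 66 − 21 = 45 < 51 [not met]
  The subscriber does not carry Stage I.3.
The analysis ends at Stage I.3; the operator prevails on this issue.
— Issue II —
Stage II.1 — burden on subscriber; standard: the preponderance of the evidence (weight is at least 51).
    (e): 48 < 51 [not met]
  The subscriber does not carry Stage II.1.
The analysis ends at Stage II.1; the operator prevails on this issue.
Per-issue: Issue I → operator; Issue II → operator. The subscriber must prevail on at least one issue; overall, the operator prevails.

operator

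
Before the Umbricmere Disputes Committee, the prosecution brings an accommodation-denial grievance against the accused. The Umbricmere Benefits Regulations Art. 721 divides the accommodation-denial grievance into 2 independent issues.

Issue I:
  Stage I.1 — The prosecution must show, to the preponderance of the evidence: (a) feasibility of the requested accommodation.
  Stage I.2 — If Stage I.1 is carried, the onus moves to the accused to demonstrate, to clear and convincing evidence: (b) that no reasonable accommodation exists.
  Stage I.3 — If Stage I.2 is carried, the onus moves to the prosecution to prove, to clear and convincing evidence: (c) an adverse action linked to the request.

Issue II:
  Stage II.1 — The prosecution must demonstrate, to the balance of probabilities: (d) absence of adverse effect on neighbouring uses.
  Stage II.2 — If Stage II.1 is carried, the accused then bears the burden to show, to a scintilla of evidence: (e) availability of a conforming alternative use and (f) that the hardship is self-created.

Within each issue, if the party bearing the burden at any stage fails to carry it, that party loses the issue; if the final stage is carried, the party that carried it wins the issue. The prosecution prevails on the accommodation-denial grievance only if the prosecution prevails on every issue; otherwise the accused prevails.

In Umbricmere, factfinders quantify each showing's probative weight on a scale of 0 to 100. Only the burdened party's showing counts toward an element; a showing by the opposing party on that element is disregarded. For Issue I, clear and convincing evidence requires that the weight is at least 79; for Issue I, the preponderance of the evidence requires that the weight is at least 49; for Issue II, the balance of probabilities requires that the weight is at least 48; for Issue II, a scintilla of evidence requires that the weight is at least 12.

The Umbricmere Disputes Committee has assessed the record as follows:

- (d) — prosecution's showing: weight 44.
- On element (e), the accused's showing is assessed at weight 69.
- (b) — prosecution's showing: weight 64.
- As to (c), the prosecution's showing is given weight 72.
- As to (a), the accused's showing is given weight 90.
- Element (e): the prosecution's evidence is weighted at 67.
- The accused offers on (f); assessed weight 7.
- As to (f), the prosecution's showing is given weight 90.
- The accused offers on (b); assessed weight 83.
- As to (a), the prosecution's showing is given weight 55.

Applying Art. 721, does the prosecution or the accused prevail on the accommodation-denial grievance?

— Issue I —
Stage I.1 — burden on prosecution; standard: the preponderance of the evidence (weight is at least 49).
    (a): 55 (accused's 90 disregarded) ≥ 49 [met]
  Stage I.1 carried; the burden shifts to the accused.
Stage I.2 — burden on accused; standard: clear and convincing evidence (weight is at least 79).
    (b): 83 (prosecution's 64 disregarded) ≥ 79 [met]
  Stage I.2 is satisfied; the onus moves to the prosecution.
Stage I.3 — burden on prosecution; standard: clear and convincing evidence (weight is at least 79).
    (c): 72 < 79 [not met]
  Not every element is met, so the prosecution fails to carry Stage I.3.
The accused prevails on this issue.
— Issue II —
Stage II.1 (prosecution, the balance of probabilities, weight is at least 48): (d) 44 < 48 — fails.
  Not every element is met, so the prosecution fails to carry Stage II.1.
The accused prevails on this issue.
Per-issue: Issue I → accused; Issue II → accused. The prosecution must prevail on every issue; overall, the accused prevails.

accused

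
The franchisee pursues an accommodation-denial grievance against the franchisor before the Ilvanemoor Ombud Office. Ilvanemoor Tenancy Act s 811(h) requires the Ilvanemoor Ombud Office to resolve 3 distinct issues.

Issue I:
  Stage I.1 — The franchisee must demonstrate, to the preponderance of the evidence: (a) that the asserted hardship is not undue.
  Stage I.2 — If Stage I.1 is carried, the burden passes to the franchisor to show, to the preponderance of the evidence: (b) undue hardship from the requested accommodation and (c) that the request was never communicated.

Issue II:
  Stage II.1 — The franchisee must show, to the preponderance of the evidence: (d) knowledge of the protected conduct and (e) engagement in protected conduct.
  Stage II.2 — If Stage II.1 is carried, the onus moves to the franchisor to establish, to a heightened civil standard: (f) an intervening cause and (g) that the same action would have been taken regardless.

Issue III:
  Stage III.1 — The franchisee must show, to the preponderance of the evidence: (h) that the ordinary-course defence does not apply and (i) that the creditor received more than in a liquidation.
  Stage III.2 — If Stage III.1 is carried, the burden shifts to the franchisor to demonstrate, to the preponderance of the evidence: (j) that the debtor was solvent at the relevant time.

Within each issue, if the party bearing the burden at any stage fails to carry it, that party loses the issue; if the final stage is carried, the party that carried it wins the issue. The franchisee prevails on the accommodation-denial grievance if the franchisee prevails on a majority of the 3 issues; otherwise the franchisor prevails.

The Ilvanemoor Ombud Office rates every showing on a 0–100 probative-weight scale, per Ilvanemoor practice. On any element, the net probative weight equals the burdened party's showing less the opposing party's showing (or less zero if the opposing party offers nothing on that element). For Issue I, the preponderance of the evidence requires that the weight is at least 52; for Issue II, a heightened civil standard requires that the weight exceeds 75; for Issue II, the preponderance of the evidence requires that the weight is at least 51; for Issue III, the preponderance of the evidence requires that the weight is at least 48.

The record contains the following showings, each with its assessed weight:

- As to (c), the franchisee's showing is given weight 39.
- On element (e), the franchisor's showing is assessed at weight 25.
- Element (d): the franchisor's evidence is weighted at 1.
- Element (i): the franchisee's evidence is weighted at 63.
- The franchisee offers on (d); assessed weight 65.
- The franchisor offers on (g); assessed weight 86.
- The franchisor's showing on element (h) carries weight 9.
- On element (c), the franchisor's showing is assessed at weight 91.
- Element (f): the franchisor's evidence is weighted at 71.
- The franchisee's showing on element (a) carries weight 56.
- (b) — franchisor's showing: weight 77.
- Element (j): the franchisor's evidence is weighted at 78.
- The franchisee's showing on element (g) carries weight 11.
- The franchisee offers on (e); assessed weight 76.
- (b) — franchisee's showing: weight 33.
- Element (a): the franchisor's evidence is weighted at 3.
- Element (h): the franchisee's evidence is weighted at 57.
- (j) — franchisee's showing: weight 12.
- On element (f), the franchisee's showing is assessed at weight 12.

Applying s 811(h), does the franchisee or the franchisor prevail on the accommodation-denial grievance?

franchisee

— Issue I —
At Stage I.1 the franchisee must meet the preponderance of the evidence (weight is at least 52): on (a) the weight is 56 less the opposing 3 gives net 53, ≥ 52, so (a) meets the standard.
  Stage I.1 carried; the burden shifts to the franchisor.
At Stage I.2 the franchisor must meet the preponderance of the evidence (weight is at least 52): on (b) the weight is 77 less the opposing 33 gives net 44, < 52, so (b) does not meet the standard; on (c) the weight is 91 less the opposing 39 gives net 52, which does reach 52, so (c) meets the standard.
  The franchisor does not carry Stage I.2.
The analysis ends at Stage I.2; the franchisee prevails on this issue.
— Issue II —
At Stage II.1 the franchisee must meet the preponderance of the evidence (weight is at least 51): on (d) the weight is 65 less the opposing 1 gives net 64, ≥ 51, so (d) meets the standard; on (e) the weight is 76 less the opposing 25 gives net 51, ≥ 51, so (e) meets the standard.
  Stage II.1 is satisfied; the onus moves to the franchisor.
At Stage II.2 the franchisor must meet a heightened civil standard (weight exceeds 75): on (f) the weight is 71 less the opposing 12 gives net 59, ≤ 75, so (f) does not meet the standard; on (g) the weight is 86 less the opposing 11 gives net 75, which does not exceed 75, so (g) does not meet the standard.
  The franchisor does not carry Stage II.2.
The franchisee prevails on this issue.
— Issue III —
At Stage III.1 the franchisee must meet the preponderance of the evidence (weight is at least 48): on (h) the weight is 57 less the opposing 9 gives net 48, which does reach 48, so (h) meets the standard; on (i) the weight is 63, which does reach 48, so (i) meets the standard.
  The franchisee carries Stage III.1; the franchisor now bears the burden.
At Stage III.2 the franchisor must meet the preponderance of the evidence (weight is at least 48): on (j) the weight is 78 less the opposing 12 gives net 66, ≥ 48, so (j) meets the standard.
  The franchisor carries the last stage.
Every stage carried; the franchisor prevails on this issue.
Per-issue: Issue I → franchisee; Issue II → franchisee; Issue III → franchisor. The franchisee must prevail on a majority of issues; overall, the franchisee prevails.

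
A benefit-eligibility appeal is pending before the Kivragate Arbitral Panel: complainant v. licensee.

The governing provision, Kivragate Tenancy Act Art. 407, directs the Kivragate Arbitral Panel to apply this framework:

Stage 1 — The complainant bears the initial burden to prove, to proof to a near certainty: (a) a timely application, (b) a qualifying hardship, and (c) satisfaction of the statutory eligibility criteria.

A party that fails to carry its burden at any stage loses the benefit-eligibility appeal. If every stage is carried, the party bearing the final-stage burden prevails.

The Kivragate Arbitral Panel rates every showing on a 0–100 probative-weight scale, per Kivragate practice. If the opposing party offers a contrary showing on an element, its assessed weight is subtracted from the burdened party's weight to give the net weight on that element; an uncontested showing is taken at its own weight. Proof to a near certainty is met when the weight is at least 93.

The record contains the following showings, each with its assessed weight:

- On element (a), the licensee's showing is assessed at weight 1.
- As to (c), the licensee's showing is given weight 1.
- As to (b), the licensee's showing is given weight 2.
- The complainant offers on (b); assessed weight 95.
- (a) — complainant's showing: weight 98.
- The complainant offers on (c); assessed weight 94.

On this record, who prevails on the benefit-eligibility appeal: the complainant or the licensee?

Stage 1 — burden on complainant; standard: proof to a near certainty (weight is at least 93).
    (a): 98 − 1 = 97 ≥ 93 [met]
    (b): 95 − 2 = 93 ≥ 93 [met]
    (c): 94 − 1 = 93 ≥ 93 [met]
  The complainant carries the last stage.
Every stage carried; the complainant prevails.

complainant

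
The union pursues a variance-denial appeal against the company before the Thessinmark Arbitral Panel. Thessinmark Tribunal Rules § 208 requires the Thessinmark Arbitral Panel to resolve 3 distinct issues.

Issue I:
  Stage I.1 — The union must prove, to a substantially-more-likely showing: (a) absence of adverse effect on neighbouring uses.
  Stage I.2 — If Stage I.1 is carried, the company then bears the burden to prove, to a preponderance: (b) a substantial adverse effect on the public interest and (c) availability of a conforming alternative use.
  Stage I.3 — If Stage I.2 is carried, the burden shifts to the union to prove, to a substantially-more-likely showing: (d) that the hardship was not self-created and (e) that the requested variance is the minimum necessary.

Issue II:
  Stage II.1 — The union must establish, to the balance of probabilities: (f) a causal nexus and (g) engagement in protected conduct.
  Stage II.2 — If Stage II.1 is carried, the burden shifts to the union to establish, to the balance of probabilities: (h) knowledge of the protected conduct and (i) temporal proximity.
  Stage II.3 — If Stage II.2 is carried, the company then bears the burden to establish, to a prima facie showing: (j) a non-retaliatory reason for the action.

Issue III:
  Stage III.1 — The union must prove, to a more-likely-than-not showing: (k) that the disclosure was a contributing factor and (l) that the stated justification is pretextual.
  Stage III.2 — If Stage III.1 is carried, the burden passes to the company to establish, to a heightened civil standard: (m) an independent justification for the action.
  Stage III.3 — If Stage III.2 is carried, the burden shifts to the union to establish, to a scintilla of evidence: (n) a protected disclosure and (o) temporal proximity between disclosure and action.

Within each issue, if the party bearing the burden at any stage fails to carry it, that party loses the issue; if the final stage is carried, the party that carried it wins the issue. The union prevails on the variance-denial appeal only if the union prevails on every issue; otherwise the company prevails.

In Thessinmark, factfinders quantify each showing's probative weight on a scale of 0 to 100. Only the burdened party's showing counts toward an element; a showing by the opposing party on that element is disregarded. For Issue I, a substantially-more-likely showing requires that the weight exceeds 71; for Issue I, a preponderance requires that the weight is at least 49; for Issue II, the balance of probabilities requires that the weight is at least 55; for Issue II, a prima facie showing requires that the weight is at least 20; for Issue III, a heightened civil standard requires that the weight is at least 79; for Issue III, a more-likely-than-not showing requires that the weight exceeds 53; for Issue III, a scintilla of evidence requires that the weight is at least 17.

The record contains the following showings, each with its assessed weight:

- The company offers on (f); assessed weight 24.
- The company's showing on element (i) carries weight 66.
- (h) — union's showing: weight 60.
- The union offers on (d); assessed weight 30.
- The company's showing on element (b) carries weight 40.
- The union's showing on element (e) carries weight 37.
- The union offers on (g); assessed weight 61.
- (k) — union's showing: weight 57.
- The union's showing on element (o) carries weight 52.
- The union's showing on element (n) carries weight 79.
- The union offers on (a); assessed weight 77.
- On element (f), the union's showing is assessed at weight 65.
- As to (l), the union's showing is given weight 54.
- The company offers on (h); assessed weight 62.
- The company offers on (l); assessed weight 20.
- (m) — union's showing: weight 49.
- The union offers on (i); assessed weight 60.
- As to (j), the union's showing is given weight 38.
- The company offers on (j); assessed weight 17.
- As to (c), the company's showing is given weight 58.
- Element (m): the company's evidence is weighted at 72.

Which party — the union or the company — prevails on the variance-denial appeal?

— Issue I —
Stage I.1 — burden on union; standard: a substantially-more-likely showing (weight exceeds 71).
    (a): 77 > 71 [met]
  The union carries Stage I.1; the company now bears the burden.
Stage I.2 — burden on company; standard: a preponderance (weight is at least 49).
    (b): 40 < 49 [not met]
    (c): 58 ≥ 49 [met]
  The company does not carry Stage I.2.
So the union prevails on this issue.
— Issue II —
Stage II.1 (union, the balance of probabilities, weight is at least 55): (f) 65 (company's 24 disregarded) ≥ 55 — meets; (g) 61 ≥ 55 — meets.
  Stage II.1 is satisfied; the union continues to bear the burden.
Stage II.2 (union, the balance of probabilities, weight is at least 55): (h) 60 (company's 62 disregarded) ≥ 55 — meets; (i) 60 (company's 66 disregarded) ≥ 55 — meets.
  The union carries Stage II.2; the company now bears the burden.
Stage II.3 (company, a prima facie showing, weight is at least 20): (j) 17 (union's 38 disregarded) < 20 — fails.
  Not every element is met, so the company fails to carry Stage II.3.
The analysis ends at Stage II.3; the union prevails on this issue.
— Issue III —
Stage III.1 (union, a more-likely-than-not showing, weight exceeds 53): (k) 57 > 53 — meets; (l) 54 (company's 20 disregarded) > 53 — meets.
  The union carries Stage III.1; the company now bears the burden.
Stage III.2 (company, a heightened civil standard, weight is at least 79): (m) 72 (union's 49 disregarded) < 79 — fails.
  The company does not carry Stage III.2.
The union prevails on this issue.
Per-issue: Issue I → union; Issue II → union; Issue III → union. The union must prevail on every issue; overall, the union prevails.

union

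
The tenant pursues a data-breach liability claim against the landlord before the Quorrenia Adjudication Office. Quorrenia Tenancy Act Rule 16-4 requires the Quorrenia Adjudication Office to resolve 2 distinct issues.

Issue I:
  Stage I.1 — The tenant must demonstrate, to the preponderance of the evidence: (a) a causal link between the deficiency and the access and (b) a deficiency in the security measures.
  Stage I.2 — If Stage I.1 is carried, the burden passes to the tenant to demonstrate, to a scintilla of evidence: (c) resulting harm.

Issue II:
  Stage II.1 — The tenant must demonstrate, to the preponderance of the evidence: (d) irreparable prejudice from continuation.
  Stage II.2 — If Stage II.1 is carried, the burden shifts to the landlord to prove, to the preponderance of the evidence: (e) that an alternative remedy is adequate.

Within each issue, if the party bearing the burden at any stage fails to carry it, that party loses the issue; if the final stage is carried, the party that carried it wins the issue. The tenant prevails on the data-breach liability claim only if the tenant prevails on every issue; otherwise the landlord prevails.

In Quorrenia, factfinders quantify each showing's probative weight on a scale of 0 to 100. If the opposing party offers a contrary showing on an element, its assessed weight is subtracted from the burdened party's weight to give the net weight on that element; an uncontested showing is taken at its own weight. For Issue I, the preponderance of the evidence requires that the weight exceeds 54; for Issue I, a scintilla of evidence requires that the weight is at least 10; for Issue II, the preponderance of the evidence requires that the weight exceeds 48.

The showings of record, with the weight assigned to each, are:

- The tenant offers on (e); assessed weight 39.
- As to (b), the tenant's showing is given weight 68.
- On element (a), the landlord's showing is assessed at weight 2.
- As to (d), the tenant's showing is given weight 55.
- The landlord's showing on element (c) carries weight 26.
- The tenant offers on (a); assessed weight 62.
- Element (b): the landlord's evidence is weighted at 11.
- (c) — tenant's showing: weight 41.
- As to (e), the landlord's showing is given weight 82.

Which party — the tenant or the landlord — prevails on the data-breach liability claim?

tenant

— Issue I —
At Stage I.1 the tenant must meet the preponderance of the evidence (weight exceeds 54): on (a) the weight is 62 less the opposing 2 gives net 60, > 54, so (a) meets the standard; on (b) the weight is 68 less the opposing 11 gives net 57, > 54, so (b) meets the standard.
  Stage I.1 carried; the burden remains with the tenant.
At Stage I.2 the tenant must meet a scintilla of evidence (weight is at least 10): on (c) the weight is 41 less the opposing 26 gives net 15, ≥ 10, so (c) meets the standard.
  Stage I.2 carried; the final stage is satisfied.
Every stage carried; the tenant prevails on this issue.
— Issue II —
Stage II.1 (tenant, the preponderance of the evidence, weight exceeds 48): (d) 55 > 48 — meets.
  The tenant carries Stage II.1; the landlord now bears the burden.
Stage II.2 (landlord, the preponderance of the evidence, weight exceeds 48): (e) net 82−39=43 ≤ 48 — fails.
  Not every element is met, so the landlord fails to carry Stage II.2.
So the tenant prevails on this issue.
Per-issue: Issue I → tenant; Issue II → tenant. The tenant must prevail on every issue; overall, the tenant prevails.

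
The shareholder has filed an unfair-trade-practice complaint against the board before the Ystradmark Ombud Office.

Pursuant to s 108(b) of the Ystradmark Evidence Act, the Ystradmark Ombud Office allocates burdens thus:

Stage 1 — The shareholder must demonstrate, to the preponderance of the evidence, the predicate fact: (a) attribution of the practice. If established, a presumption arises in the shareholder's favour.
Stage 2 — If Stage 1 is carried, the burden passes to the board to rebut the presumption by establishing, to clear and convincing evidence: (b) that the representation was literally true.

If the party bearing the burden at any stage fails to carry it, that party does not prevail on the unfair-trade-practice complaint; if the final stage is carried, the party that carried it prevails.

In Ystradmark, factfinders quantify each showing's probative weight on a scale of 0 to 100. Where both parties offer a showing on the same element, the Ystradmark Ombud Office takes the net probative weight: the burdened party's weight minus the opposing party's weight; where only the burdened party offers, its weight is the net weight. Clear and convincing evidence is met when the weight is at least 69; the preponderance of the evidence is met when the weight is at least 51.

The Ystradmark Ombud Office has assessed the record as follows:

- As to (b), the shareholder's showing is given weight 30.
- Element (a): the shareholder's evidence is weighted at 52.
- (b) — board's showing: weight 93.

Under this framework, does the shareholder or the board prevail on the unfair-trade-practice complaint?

shareholder

At Stage 1 the shareholder must meet the preponderance of the evidence (weight is at least 51): on (a) the weight is 52, ≥ 51, so (a) meets the standard.
  Stage 1 is satisfied; the onus moves to the board.
At Stage 2 the board must meet clear and convincing evidence (weight is at least 69): on (b) the weight is 93 less the opposing 30 gives net 63, which does not reach 69, so (b) does not meet the standard.
  Stage 2 not carried; the board fails its burden.
So the shareholder prevails.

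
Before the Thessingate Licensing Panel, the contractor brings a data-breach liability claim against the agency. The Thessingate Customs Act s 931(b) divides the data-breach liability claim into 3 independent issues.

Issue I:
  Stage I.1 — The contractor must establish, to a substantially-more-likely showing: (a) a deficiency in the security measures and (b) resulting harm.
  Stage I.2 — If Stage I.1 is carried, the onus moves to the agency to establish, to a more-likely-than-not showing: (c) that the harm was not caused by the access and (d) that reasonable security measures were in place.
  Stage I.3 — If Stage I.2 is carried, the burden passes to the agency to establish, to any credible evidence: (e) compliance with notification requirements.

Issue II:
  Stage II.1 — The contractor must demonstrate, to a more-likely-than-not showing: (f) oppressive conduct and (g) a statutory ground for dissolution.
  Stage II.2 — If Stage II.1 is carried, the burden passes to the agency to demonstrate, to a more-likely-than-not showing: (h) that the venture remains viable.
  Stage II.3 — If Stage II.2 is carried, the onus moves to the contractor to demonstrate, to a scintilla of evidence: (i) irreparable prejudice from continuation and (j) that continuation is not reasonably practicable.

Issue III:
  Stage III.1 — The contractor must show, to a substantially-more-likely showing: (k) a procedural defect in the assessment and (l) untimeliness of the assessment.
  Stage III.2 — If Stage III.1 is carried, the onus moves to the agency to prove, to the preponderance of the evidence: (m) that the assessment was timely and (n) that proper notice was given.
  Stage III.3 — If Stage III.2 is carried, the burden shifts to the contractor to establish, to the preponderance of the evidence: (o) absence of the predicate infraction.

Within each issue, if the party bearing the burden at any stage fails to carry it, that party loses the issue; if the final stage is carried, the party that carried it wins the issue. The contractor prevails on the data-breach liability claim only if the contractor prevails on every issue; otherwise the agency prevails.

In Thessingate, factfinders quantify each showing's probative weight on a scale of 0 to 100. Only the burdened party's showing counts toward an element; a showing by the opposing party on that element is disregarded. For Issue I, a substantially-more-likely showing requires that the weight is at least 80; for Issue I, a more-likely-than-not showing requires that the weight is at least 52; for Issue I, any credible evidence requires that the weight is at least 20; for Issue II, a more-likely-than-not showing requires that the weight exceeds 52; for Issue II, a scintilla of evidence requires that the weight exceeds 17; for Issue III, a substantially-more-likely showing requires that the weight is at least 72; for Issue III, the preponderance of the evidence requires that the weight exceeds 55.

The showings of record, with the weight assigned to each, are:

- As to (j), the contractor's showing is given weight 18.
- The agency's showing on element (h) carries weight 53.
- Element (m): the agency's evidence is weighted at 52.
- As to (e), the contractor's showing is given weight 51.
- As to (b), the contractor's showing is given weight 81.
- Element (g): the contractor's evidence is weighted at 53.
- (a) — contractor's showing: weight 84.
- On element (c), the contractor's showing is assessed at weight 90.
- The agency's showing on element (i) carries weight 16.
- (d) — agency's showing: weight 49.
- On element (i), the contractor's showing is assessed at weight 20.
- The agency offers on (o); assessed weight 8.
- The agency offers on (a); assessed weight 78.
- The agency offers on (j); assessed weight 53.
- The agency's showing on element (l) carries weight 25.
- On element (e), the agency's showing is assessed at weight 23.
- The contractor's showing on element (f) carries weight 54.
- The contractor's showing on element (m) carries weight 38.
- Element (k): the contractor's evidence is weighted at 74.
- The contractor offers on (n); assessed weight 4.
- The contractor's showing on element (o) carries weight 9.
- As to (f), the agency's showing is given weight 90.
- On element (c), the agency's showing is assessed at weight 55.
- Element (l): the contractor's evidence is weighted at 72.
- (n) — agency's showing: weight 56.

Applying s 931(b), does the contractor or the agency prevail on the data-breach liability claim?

contractor

— Issue I —
Stage I.1 (contractor, a substantially-more-likely showing, weight is at least 80): (a) 84 (agency's 78 disregarded) ≥ 80 — meets; (b) 81 ≥ 80 — meets.
  The contractor carries Stage I.1; the agency now bears the burden.
Stage I.2 (agency, a more-likely-than-not showing, weight is at least 52): (c) 55 (contractor's 90 disregarded) ≥ 52 — meets; (d) 49 < 52 — fails.
  Stage I.2 not carried; the agency fails its burden.
The contractor prevails on this issue.
— Issue II —
At Stage II.1 the contractor must meet a more-likely-than-not showing (weight exceeds 52): on (f) the weight is 54 (the agency's 90 is given no effect), which does exceed 52, so (f) meets the standard; on (g) the weight is 53, which does exceed 52, so (g) meets the standard.
  The contractor carries Stage II.1; the agency now bears the burden.
At Stage II.2 the agency must meet a more-likely-than-not showing (weight exceeds 52): on (h) the weight is 53, > 52, so (h) meets the standard.
  Stage II.2 carried; the burden shifts to the contractor.
At Stage II.3 the contractor must meet a scintilla of evidence (weight exceeds 17): on (i) the weight is 20 (the agency's 16 is given no effect), > 17, so (i) meets the standard; on (j) the weight is 18 (the agency's 53 is given no effect), which does exceed 17, so (j) meets the standard.
  All elements met at the final stage.
Every stage carried; the contractor prevails on this issue.
— Issue III —
Stage III.1 (contractor, a substantially-more-likely showing, weight is at least 72): (k) 74 ≥ 72 — meets; (l) 72 (agency's 25 disregarded) ≥ 72 — meets.
  The contractor carries Stage III.1; the agency now bears the burden.
Stage III.2 (agency, the preponderance of the evidence, weight exceeds 55): (m) 52 (contractor's 38 disregarded) ≤ 55 — fails; (n) 56 (contractor's 4 disregarded) > 55 — meets.
  Not every element is met, so the agency fails to carry Stage III.2.
The analysis ends at Stage III.2; the contractor prevails on this issue.
Per-issue: Issue I → contractor; Issue II → contractor; Issue III → contractor. The contractor must prevail on every issue; overall, the contractor prevails.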